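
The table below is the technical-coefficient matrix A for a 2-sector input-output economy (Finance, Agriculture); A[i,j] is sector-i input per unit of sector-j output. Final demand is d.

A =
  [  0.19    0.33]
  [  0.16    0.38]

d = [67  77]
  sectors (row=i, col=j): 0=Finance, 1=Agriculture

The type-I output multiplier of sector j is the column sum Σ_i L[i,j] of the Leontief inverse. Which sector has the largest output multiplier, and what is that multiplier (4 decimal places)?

Agriculture (2.5367)

Form M = I − A:
  [  0.81   -0.33]
  [ -0.16    0.62]
Leontief inverse L = M⁻¹:
  [  1.3796    0.7343]
  [  0.3560    1.8024]
Total output x = L · d:
  x_0 = 1.3796·67 + 0.7343·77 = 148.9764
  x_1 = 0.3560·67 + 1.8024·77 = 162.6391
Output multipliers (column sums of L):
  Finance: 1.7356
  Agriculture: 2.5367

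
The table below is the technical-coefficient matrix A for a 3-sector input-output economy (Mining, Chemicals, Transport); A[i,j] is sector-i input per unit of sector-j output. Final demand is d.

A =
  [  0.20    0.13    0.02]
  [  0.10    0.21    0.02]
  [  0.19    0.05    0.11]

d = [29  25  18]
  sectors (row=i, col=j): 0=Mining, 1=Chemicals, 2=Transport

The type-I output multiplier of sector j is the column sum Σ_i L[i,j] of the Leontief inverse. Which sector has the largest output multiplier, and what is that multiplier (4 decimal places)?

Form M = I − A:
  [  0.80   -0.13   -0.02]
  [ -0.10    0.79   -0.02]
  [ -0.19   -0.05    0.89]
Leontief inverse L = M⁻¹:
  [  1.2847    0.2135    0.0337]
  [  0.1698    1.2958    0.0329]
  [  0.2838    0.1184    1.1326]
Total output x = L · d:
  x_0 = 1.2847·29 + 0.2135·25 + 0.0337·18 = 43.2004
  x_1 = 0.1698·29 + 1.2958·25 + 0.0329·18 = 37.9134
  x_2 = 0.2838·29 + 0.1184·25 + 1.1326·18 = 31.5772
Output multipliers (column sums of L):
  Mining: 1.7383
  Chemicals: 1.6278
  Transport: 1.1992

Mining (1.7383)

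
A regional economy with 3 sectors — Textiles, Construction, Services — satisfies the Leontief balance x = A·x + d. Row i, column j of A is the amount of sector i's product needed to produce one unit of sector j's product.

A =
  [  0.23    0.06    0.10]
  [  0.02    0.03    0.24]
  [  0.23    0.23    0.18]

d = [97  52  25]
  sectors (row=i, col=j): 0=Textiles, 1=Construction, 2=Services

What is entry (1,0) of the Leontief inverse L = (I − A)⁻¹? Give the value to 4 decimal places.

L[1,0] = 0.1319

Form M = I − A:
  [  0.77   -0.06   -0.10]
  [ -0.02    0.97   -0.24]
  [ -0.23   -0.23    0.82]
Leontief inverse L = M⁻¹:
  [  1.3634    0.1330    0.2052]
  [  0.1319    1.1207    0.3441]
  [  0.4194    0.3516    1.3736]
Total output x = L · d:
  x_0 = 1.3634·97 + 0.1330·52 + 0.2052·25 = 144.3001
  x_1 = 0.1319·97 + 1.1207·52 + 0.3441·25 = 79.6702
  x_2 = 0.4194·97 + 0.3516·52 + 1.3736·25 = 93.3087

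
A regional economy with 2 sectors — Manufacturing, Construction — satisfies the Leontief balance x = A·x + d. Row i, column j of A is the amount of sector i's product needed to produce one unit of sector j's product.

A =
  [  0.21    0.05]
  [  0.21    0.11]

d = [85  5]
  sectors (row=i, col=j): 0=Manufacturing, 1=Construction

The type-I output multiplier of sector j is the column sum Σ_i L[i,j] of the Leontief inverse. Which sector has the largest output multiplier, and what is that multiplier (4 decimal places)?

Manufacturing (1.5882)

Form M = I − A:
  [  0.79   -0.05]
  [ -0.21    0.89]
Leontief inverse L = M⁻¹:
  [  1.2850    0.0722]
  [  0.3032    1.1406]
Total output x = L · d:
  x_0 = 1.2850·85 + 0.0722·5 = 109.5871
  x_1 = 0.3032·85 + 1.1406·5 = 31.4756
Output multipliers (column sums of L):
  Manufacturing: 1.5882
  Construction: 1.2128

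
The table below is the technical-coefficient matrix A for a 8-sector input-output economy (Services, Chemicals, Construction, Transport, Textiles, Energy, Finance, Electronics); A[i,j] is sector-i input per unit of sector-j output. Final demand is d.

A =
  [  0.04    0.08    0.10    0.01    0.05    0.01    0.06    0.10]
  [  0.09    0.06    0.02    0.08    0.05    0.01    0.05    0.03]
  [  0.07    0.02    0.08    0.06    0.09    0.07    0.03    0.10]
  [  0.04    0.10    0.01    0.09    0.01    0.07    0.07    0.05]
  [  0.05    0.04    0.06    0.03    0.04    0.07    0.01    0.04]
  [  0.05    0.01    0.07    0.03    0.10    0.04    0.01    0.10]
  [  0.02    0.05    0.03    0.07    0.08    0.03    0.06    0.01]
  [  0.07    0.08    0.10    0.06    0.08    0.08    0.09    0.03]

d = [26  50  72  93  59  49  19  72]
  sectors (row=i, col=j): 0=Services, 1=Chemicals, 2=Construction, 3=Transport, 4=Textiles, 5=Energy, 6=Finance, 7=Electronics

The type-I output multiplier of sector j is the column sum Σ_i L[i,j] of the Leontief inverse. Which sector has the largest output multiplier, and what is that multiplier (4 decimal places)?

Textiles (1.8837)

Form M = I − A:
  [  0.96   -0.08   -0.10   -0.01   -0.05   -0.01   -0.06   -0.10]
  [ -0.09    0.94   -0.02   -0.08   -0.05   -0.01   -0.05   -0.03]
  [ -0.07   -0.02    0.92   -0.06   -0.09   -0.07   -0.03   -0.10]
  [ -0.04   -0.10   -0.01    0.91   -0.01   -0.07   -0.07   -0.05]
  [ -0.05   -0.04   -0.06   -0.03    0.96   -0.07   -0.01   -0.04]
  [ -0.05   -0.01   -0.07   -0.03   -0.10    0.96   -0.01   -0.10]
  [ -0.02   -0.05   -0.03   -0.07   -0.08   -0.03    0.94   -0.01]
  [ -0.07   -0.08   -0.10   -0.06   -0.08   -0.08   -0.09    0.97]
Leontief inverse L = M⁻¹:
  [  1.0873    0.1242    0.1511    0.0552    0.1035    0.0504    0.1005    0.1449]
  [  0.1259    1.1027    0.0578    0.1174    0.0876    0.0403    0.0851    0.0677]
  [  0.1214    0.0710    1.1412    0.1077    0.1498    0.1194    0.0739    0.1572]
  [  0.0818    0.1458    0.0494    1.1355    0.0558    0.1038    0.1095    0.0907]
  [  0.0845    0.0715    0.0993    0.0607    1.0798    0.0998    0.0370    0.0795]
  [  0.0918    0.0500    0.1209    0.0668    0.1478    1.0811    0.0443    0.1449]
  [  0.0512    0.0835    0.0604    0.1039    0.1140    0.0591    1.0870    0.0415]
  [  0.1257    0.1340    0.1601    0.1152    0.1454    0.1286    0.1362    1.0911]
Total output x = L · d:
  x_0 = 1.0873·26 + 0.1242·50 + 0.1511·72 + 0.0552·93 + 0.1035·59 + 0.0504·49 + 0.1005·19 + 0.1449·72 = 71.4108
  x_1 = 0.1259·26 + 1.1027·50 + 0.0578·72 + 0.1174·93 + 0.0876·59 + 0.0403·49 + 0.0851·19 + 0.0677·72 = 87.1197
  x_2 = 0.1214·26 + 0.0710·50 + 1.1412·72 + 0.1077·93 + 0.1498·59 + 0.1194·49 + 0.0739·19 + 0.1572·72 = 126.3050
  x_3 = 0.0818·26 + 0.1458·50 + 0.0494·72 + 1.1355·93 + 0.0558·59 + 0.1038·49 + 0.1095·19 + 0.0907·72 = 135.5696
  x_4 = 0.0845·26 + 0.0715·50 + 0.0993·72 + 0.0607·93 + 1.0798·59 + 0.0998·49 + 0.0370·19 + 0.0795·72 = 93.5961
  x_5 = 0.0918·26 + 0.0500·50 + 0.1209·72 + 0.0668·93 + 0.1478·59 + 1.0811·49 + 0.0443·19 + 0.1449·72 = 92.7725
  x_6 = 0.0512·26 + 0.0835·50 + 0.0604·72 + 0.1039·93 + 0.1140·59 + 0.0591·49 + 1.0870·19 + 0.0415·72 = 52.7835
  x_7 = 0.1257·26 + 0.1340·50 + 0.1601·72 + 0.1152·93 + 0.1454·59 + 0.1286·49 + 0.1362·19 + 1.0911·72 = 128.2402
Output multipliers (column sums of L):
  Services: 1.7696
  Chemicals: 1.7828
  Construction: 1.8402
  Transport: 1.7625
  Textiles: 1.8837
  Energy: 1.6825
  Finance: 1.6735
  Electronics: 1.8174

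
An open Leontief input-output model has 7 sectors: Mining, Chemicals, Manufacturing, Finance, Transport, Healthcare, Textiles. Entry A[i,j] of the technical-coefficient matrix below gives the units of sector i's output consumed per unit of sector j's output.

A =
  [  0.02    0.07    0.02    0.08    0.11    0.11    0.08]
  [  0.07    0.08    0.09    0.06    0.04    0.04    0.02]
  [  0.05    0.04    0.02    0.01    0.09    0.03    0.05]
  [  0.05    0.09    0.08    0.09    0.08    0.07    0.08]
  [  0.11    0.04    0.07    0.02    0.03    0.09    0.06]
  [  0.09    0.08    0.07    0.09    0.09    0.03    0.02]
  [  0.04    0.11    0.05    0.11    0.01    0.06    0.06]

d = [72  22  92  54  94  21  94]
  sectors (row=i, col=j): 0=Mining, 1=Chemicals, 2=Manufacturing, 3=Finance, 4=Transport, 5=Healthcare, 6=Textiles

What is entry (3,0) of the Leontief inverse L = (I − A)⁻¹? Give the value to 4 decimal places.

Form M = I − A:
  [  0.98   -0.07   -0.02   -0.08   -0.11   -0.11   -0.08]
  [ -0.07    0.92   -0.09   -0.06   -0.04   -0.04   -0.02]
  [ -0.05   -0.04    0.98   -0.01   -0.09   -0.03   -0.05]
  [ -0.05   -0.09   -0.08    0.91   -0.08   -0.07   -0.08]
  [ -0.11   -0.04   -0.07   -0.02    0.97   -0.09   -0.06]
  [ -0.09   -0.08   -0.07   -0.09   -0.09    0.97   -0.02]
  [ -0.04   -0.11   -0.05   -0.11   -0.01   -0.06    0.94]
Leontief inverse L = M⁻¹:
  [  1.0794    0.1352    0.0755    0.1394    0.1629    0.1632    0.1245]
  [  0.1122    1.1289    0.1294    0.1026    0.0880    0.0823    0.0566]
  [  0.0837    0.0762    1.0497    0.0422    0.1202    0.0641    0.0772]
  [  0.1098    0.1597    0.1366    1.1519    0.1399    0.1274    0.1297]
  [  0.1539    0.0940    0.1096    0.0701    1.0819    0.1363    0.0988]
  [  0.1417    0.1382    0.1183    0.1412    0.1457    1.0841    0.0657]
  [  0.0871    0.1704    0.0989    0.1648    0.0608    0.1055    1.1003]
Total output x = L · d:
  x_0 = 1.0794·72 + 0.1352·22 + 0.0755·92 + 0.1394·54 + 0.1629·94 + 0.1632·21 + 0.1245·94 = 125.6024
  x_1 = 0.1122·72 + 1.1289·22 + 0.1294·92 + 0.1026·54 + 0.0880·94 + 0.0823·21 + 0.0566·94 = 65.6774
  x_2 = 0.0837·72 + 0.0762·22 + 1.0497·92 + 0.0422·54 + 0.1202·94 + 0.0641·21 + 0.0772·94 = 126.4561
  x_3 = 0.1098·72 + 0.1597·22 + 0.1366·92 + 1.1519·54 + 0.1399·94 + 0.1274·21 + 0.1297·94 = 114.2122
  x_4 = 0.1539·72 + 0.0940·22 + 0.1096·92 + 0.0701·54 + 1.0819·94 + 0.1363·21 + 0.0988·94 = 140.8623
  x_5 = 0.1417·72 + 0.1382·22 + 0.1183·92 + 0.1412·54 + 0.1457·94 + 1.0841·21 + 0.0657·94 = 74.3860
  x_6 = 0.0871·72 + 0.1704·22 + 0.0989·92 + 0.1648·54 + 0.0608·94 + 0.1055·21 + 1.1003·94 = 139.3687

L[3,0] = 0.1098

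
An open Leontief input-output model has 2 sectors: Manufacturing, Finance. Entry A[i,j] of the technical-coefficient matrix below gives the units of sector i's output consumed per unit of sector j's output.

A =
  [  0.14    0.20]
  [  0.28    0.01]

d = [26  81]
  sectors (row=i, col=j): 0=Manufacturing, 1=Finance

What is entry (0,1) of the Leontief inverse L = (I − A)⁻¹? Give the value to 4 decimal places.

L[0,1] = 0.2514

Form M = I − A:
  [  0.86   -0.20]
  [ -0.28    0.99]
Leontief inverse L = M⁻¹:
  [  1.2447    0.2514]
  [  0.3520    1.0812]
Total output x = L · d:
  x_0 = 1.2447·26 + 0.2514·81 = 52.7282
  x_1 = 0.3520·26 + 1.0812·81 = 96.7312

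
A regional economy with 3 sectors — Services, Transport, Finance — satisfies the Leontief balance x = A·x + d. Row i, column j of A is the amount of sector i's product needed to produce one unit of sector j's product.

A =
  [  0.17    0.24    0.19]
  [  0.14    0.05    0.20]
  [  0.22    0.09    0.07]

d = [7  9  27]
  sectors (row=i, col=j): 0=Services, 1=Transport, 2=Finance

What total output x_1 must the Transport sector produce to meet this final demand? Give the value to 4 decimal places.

20.4751

Form M = I − A:
  [  0.83   -0.24   -0.19]
  [ -0.14    0.95   -0.20]
  [ -0.22   -0.09    0.93]
Leontief inverse L = M⁻¹:
  [  1.3642    0.3788    0.3602]
  [  0.2746    1.1508    0.3036]
  [  0.3493    0.2010    1.1898]
Total output x = L · d:
  x_0 = 1.3642·7 + 0.3788·9 + 0.3602·27 = 22.6821
  x_1 = 0.2746·7 + 1.1508·9 + 0.3036·27 = 20.4751
  x_2 = 0.3493·7 + 0.2010·9 + 1.1898·27 = 36.3794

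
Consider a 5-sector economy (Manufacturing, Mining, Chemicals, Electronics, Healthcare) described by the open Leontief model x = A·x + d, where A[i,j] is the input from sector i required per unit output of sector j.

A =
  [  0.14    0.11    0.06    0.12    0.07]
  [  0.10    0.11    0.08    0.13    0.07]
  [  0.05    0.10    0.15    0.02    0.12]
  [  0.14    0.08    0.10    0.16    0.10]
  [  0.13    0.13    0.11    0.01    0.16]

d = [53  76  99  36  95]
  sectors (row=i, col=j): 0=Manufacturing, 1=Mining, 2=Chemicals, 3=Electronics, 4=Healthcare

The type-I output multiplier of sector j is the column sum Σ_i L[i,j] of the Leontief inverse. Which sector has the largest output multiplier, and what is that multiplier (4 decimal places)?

Form M = I − A:
  [  0.86   -0.11   -0.06   -0.12   -0.07]
  [ -0.10    0.89   -0.08   -0.13   -0.07]
  [ -0.05   -0.10    0.85   -0.02   -0.12]
  [ -0.14   -0.08   -0.10    0.84   -0.10]
  [ -0.13   -0.13   -0.11   -0.01    0.84]
Leontief inverse L = M⁻¹:
  [  1.2590    0.2181    0.1574    0.2194    0.1717]
  [  0.2142    1.2153    0.1781    0.2250    0.1714]
  [  0.1410    0.1959    1.2425    0.0826    0.2154]
  [  0.2768    0.2052    0.2170    1.2696    0.2223]
  [  0.2498    0.2499    0.2172    0.0947    1.2744]
Total output x = L · d:
  x_0 = 1.2590·53 + 0.2181·76 + 0.1574·99 + 0.2194·36 + 0.1717·95 = 123.0953
  x_1 = 0.2142·53 + 1.2153·76 + 0.1781·99 + 0.2250·36 + 0.1714·95 = 145.7333
  x_2 = 0.1410·53 + 0.1959·76 + 1.2425·99 + 0.0826·36 + 0.2154·95 = 168.8063
  x_3 = 0.2768·53 + 0.2052·76 + 0.2170·99 + 1.2696·36 + 0.2223·95 = 118.5647
  x_4 = 0.2498·53 + 0.2499·76 + 0.2172·99 + 0.0947·36 + 1.2744·95 = 178.2167
Output multipliers (column sums of L):
  Manufacturing: 2.1407
  Mining: 2.0845
  Chemicals: 2.0122
  Electronics: 1.8913
  Healthcare: 2.0552

Manufacturing (2.1407)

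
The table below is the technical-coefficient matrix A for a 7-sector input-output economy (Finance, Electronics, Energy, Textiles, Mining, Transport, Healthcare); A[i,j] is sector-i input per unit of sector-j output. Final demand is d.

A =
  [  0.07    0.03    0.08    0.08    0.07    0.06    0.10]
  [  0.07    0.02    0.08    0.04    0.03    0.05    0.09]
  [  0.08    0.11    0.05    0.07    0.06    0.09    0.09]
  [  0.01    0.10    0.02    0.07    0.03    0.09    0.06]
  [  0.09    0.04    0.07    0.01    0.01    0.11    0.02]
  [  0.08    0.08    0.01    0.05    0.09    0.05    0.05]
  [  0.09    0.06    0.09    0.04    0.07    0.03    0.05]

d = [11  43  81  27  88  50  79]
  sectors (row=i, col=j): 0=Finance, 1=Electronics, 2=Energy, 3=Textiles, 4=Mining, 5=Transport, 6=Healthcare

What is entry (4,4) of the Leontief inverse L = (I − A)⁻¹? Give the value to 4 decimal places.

L[4,4] = 1.0480

Form M = I − A:
  [  0.93   -0.03   -0.08   -0.08   -0.07   -0.06   -0.10]
  [ -0.07    0.98   -0.08   -0.04   -0.03   -0.05   -0.09]
  [ -0.08   -0.11    0.95   -0.07   -0.06   -0.09   -0.09]
  [ -0.01   -0.10   -0.02    0.93   -0.03   -0.09   -0.06]
  [ -0.09   -0.04   -0.07   -0.01    0.99   -0.11   -0.02]
  [ -0.08   -0.08   -0.01   -0.05   -0.09    0.95   -0.05]
  [ -0.09   -0.06   -0.09   -0.04   -0.07   -0.03    0.95]
Leontief inverse L = M⁻¹:
  [  1.1307    0.0859    0.1297    0.1250    0.1160    0.1184    0.1560]
  [  0.1192    1.0642    0.1202    0.0767    0.0685    0.0944    0.1360]
  [  0.1477    0.1672    1.1060    0.1191    0.1108    0.1519    0.1540]
  [  0.0545    0.1399    0.0553    1.1023    0.0640    0.1311    0.1021]
  [  0.1360    0.0794    0.1040    0.0451    1.0480    0.1503    0.0645]
  [  0.1302    0.1191    0.0526    0.0848    0.1251    1.0977    0.0957]
  [  0.1451    0.1067    0.1363    0.0804    0.1097    0.0828    1.1027]
Total output x = L · d:
  x_0 = 1.1307·11 + 0.0859·43 + 0.1297·81 + 0.1250·27 + 0.1160·88 + 0.1184·50 + 0.1560·79 = 58.4642
  x_1 = 0.1192·11 + 1.0642·43 + 0.1202·81 + 0.0767·27 + 0.0685·88 + 0.0944·50 + 0.1360·79 = 80.3718
  x_2 = 0.1477·11 + 0.1672·43 + 1.1060·81 + 0.1191·27 + 0.1108·88 + 0.1519·50 + 0.1540·79 = 131.1335
  x_3 = 0.0545·11 + 0.1399·43 + 0.0553·81 + 1.1023·27 + 0.0640·88 + 0.1311·50 + 0.1021·79 = 61.1126
  x_4 = 0.1360·11 + 0.0794·43 + 0.1040·81 + 0.0451·27 + 1.0480·88 + 0.1503·50 + 0.0645·79 = 119.3888
  x_5 = 0.1302·11 + 0.1191·43 + 0.0526·81 + 0.0848·27 + 0.1251·88 + 1.0977·50 + 0.0957·79 = 86.5619
  x_6 = 0.1451·11 + 0.1067·43 + 0.1363·81 + 0.0804·27 + 0.1097·88 + 0.0828·50 + 1.1027·79 = 120.2997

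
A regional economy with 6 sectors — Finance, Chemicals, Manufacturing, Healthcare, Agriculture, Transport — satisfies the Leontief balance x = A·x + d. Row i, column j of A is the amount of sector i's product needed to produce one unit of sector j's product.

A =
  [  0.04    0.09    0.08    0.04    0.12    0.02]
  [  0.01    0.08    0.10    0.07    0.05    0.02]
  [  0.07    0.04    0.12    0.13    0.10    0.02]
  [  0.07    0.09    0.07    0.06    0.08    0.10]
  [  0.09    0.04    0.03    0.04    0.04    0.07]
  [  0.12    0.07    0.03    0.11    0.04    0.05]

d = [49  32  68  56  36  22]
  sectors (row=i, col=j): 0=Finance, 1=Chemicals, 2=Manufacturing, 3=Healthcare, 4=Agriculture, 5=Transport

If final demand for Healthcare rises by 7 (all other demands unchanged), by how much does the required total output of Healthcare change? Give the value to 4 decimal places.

7.8306

Form M = I − A:
  [  0.96   -0.09   -0.08   -0.04   -0.12   -0.02]
  [ -0.01    0.92   -0.10   -0.07   -0.05   -0.02]
  [ -0.07   -0.04    0.88   -0.13   -0.10   -0.02]
  [ -0.07   -0.09   -0.07    0.94   -0.08   -0.10]
  [ -0.09   -0.04   -0.03   -0.04    0.96   -0.07]
  [ -0.12   -0.07   -0.03   -0.11   -0.04    0.95]
Leontief inverse L = M⁻¹:
  [  1.0801    0.1305    0.1271    0.0860    0.1643    0.0493]
  [  0.0447    1.1162    0.1447    0.1143    0.0902    0.0462]
  [  0.1237    0.0937    1.1809    0.1896    0.1617    0.0613]
  [  0.1218    0.1430    0.1255    1.1187    0.1346    0.1359]
  [  0.1240    0.0765    0.0660    0.0769    1.0783    0.0932]
  [  0.1630    0.1215    0.0813    0.1580    0.0935    1.0839]
Total output x = L · d:
  x_0 = 1.0801·49 + 0.1305·32 + 0.1271·68 + 0.0860·56 + 0.1643·36 + 0.0493·22 = 77.5661
  x_1 = 0.0447·49 + 1.1162·32 + 0.1447·68 + 0.1143·56 + 0.0902·36 + 0.0462·22 = 58.4121
  x_2 = 0.1237·49 + 0.0937·32 + 1.1809·68 + 0.1896·56 + 0.1617·36 + 0.0613·22 = 107.1556
  x_3 = 0.1218·49 + 0.1430·32 + 0.1255·68 + 1.1187·56 + 0.1346·36 + 0.1359·22 = 89.5625
  x_4 = 0.1240·49 + 0.0765·32 + 0.0660·68 + 0.0769·56 + 1.0783·36 + 0.0932·22 = 58.1845
  x_5 = 0.1630·49 + 0.1215·32 + 0.0813·68 + 0.1580·56 + 0.0935·36 + 1.0839·22 = 53.4639
Δx_3 = L[3,3] · Δd_3 = 1.1187 · 7 = 7.8306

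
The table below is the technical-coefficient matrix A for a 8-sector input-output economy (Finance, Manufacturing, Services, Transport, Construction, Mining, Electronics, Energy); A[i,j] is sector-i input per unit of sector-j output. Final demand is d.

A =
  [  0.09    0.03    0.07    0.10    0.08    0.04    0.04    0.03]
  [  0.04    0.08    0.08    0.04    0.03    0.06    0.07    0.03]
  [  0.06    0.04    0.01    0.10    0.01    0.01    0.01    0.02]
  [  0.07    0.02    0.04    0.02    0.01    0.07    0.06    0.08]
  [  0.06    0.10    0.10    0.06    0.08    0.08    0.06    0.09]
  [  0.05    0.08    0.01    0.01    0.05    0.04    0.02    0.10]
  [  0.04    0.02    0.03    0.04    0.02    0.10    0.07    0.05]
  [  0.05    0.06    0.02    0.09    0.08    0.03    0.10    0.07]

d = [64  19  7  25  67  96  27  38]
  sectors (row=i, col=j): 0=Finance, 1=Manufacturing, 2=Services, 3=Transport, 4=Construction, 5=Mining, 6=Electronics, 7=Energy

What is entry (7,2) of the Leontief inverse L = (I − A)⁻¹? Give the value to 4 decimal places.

L[7,2] = 0.0615

Form M = I − A:
  [  0.91   -0.03   -0.07   -0.10   -0.08   -0.04   -0.04   -0.03]
  [ -0.04    0.92   -0.08   -0.04   -0.03   -0.06   -0.07   -0.03]
  [ -0.06   -0.04    0.99   -0.10   -0.01   -0.01   -0.01   -0.02]
  [ -0.07   -0.02   -0.04    0.98   -0.01   -0.07   -0.06   -0.08]
  [ -0.06   -0.10   -0.10   -0.06    0.92   -0.08   -0.06   -0.09]
  [ -0.05   -0.08   -0.01   -0.01   -0.05    0.96   -0.02   -0.10]
  [ -0.04   -0.02   -0.03   -0.04   -0.02   -0.10    0.93   -0.05]
  [ -0.05   -0.06   -0.02   -0.09   -0.08   -0.03   -0.10    0.93]
Leontief inverse L = M⁻¹:
  [  1.1413    0.0724    0.1095    0.1493    0.1178    0.0851    0.0833    0.0794]
  [  0.0806    1.1181    0.1110    0.0806    0.0593    0.0986    0.1075    0.0701]
  [  0.0881    0.0604    1.0315    0.1245    0.0289    0.0348    0.0350    0.0461]
  [  0.1070    0.0525    0.0650    1.0584    0.0411    0.1026    0.0950    0.1177]
  [  0.1220    0.1604    0.1487    0.1236    1.1291    0.1370    0.1192    0.1533]
  [  0.0866    0.1186    0.0416    0.0492    0.0841    1.0743    0.0597    0.1386]
  [  0.0756    0.0532    0.0541    0.0731    0.0488    0.1342    1.1035    0.0901]
  [  0.1002    0.1057    0.0615    0.1384    0.1198    0.0825    0.1522    1.1238]
Total output x = L · d:
  x_0 = 1.1413·64 + 0.0724·19 + 0.1095·7 + 0.1493·25 + 0.1178·67 + 0.0851·96 + 0.0833·27 + 0.0794·38 = 100.2380
  x_1 = 0.0806·64 + 1.1181·19 + 0.1110·7 + 0.0806·25 + 0.0593·67 + 0.0986·96 + 0.1075·27 + 0.0701·38 = 48.2035
  x_2 = 0.0881·64 + 0.0604·19 + 1.0315·7 + 0.1245·25 + 0.0289·67 + 0.0348·96 + 0.0350·27 + 0.0461·38 = 25.0869
  x_3 = 0.1070·64 + 0.0525·19 + 0.0650·7 + 1.0584·25 + 0.0411·67 + 0.1026·96 + 0.0950·27 + 0.1177·38 = 54.3994
  x_4 = 0.1220·64 + 0.1604·19 + 0.1487·7 + 0.1236·25 + 1.1291·67 + 0.1370·96 + 0.1192·27 + 0.1533·38 = 112.8332
  x_5 = 0.0866·64 + 0.1186·19 + 0.0416·7 + 0.0492·25 + 0.0841·67 + 1.0743·96 + 0.0597·27 + 0.1386·38 = 124.9592
  x_6 = 0.0756·64 + 0.0532·19 + 0.0541·7 + 0.0731·25 + 0.0488·67 + 0.1342·96 + 1.1035·27 + 0.0901·38 = 57.4285
  x_7 = 0.1002·64 + 0.1057·19 + 0.0615·7 + 0.1384·25 + 0.1198·67 + 0.0825·96 + 0.1522·27 + 1.1238·38 = 75.0754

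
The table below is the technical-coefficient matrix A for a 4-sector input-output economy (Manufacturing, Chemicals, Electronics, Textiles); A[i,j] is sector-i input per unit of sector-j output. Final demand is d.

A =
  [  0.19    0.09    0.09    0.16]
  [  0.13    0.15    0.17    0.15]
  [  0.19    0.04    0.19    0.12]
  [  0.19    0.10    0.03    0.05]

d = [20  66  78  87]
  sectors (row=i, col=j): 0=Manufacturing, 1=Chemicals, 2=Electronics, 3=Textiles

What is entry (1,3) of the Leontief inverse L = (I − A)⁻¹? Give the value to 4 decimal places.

L[1,3] = 0.2975

Form M = I − A:
  [  0.81   -0.09   -0.09   -0.16]
  [ -0.13    0.85   -0.17   -0.15]
  [ -0.19   -0.04    0.81   -0.12]
  [ -0.19   -0.10   -0.03    0.95]
Leontief inverse L = M⁻¹:
  [  1.3804    0.1897    0.2039    0.2882]
  [  0.3462    1.2629    0.3145    0.2975]
  [  0.3890    0.1328    1.3150    0.2526]
  [  0.3248    0.1751    0.1154    1.1496]
Total output x = L · d:
  x_0 = 1.3804·20 + 0.1897·66 + 0.2039·78 + 0.2882·87 = 81.0997
  x_1 = 0.3462·20 + 1.2629·66 + 0.3145·78 + 0.2975·87 = 140.6920
  x_2 = 0.3890·20 + 0.1328·66 + 1.3150·78 + 0.2526·87 = 141.0918
  x_3 = 0.3248·20 + 0.1751·66 + 0.1154·78 + 1.1496·87 = 127.0641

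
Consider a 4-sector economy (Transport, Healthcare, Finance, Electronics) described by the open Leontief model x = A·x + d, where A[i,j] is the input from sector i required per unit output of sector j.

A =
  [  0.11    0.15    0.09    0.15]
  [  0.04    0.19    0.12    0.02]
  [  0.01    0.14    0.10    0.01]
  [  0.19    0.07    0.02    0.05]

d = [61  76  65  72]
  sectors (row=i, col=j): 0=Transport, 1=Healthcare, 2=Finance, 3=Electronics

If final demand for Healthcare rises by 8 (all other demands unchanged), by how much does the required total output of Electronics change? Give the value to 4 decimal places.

1.2090

Form M = I − A:
  [  0.89   -0.15   -0.09   -0.15]
  [ -0.04    0.81   -0.12   -0.02]
  [ -0.01   -0.14    0.90   -0.01]
  [ -0.19   -0.07   -0.02    0.95]
Leontief inverse L = M⁻¹:
  [  1.1784    0.2621    0.1571    0.1932]
  [  0.0681    1.2815    0.1785    0.0396]
  [  0.0264    0.2039    1.1414    0.0205]
  [  0.2412    0.1511    0.0686    1.0946]
Total output x = L · d:
  x_0 = 1.1784·61 + 0.2621·76 + 0.1571·65 + 0.1932·72 = 115.9217
  x_1 = 0.0681·61 + 1.2815·76 + 0.1785·65 + 0.0396·72 = 115.9986
  x_2 = 0.0264·61 + 0.2039·76 + 1.1414·65 + 0.0205·72 = 92.7708
  x_3 = 0.2412·61 + 0.1511·76 + 0.0686·65 + 1.0946·72 = 109.4741
Δx_3 = L[3,1] · Δd_1 = 0.1511 · 8 = 1.2090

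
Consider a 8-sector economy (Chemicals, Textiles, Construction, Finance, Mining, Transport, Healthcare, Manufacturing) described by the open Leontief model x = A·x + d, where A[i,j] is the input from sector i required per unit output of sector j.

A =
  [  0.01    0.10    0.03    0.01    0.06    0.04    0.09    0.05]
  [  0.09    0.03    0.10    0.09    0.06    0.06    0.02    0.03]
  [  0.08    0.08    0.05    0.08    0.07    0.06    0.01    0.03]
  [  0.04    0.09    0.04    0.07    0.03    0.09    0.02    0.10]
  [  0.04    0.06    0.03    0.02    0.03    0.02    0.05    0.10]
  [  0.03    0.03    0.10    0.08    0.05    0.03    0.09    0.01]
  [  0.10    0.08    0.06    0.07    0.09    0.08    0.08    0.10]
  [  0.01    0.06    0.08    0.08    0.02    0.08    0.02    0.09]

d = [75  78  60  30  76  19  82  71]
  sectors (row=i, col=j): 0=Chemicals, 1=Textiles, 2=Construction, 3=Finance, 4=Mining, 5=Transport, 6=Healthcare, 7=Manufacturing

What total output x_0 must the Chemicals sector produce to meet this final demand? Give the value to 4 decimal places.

Form M = I − A:
  [  0.99   -0.10   -0.03   -0.01   -0.06   -0.04   -0.09   -0.05]
  [ -0.09    0.97   -0.10   -0.09   -0.06   -0.06   -0.02   -0.03]
  [ -0.08   -0.08    0.95   -0.08   -0.07   -0.06   -0.01   -0.03]
  [ -0.04   -0.09   -0.04    0.93   -0.03   -0.09   -0.02   -0.10]
  [ -0.04   -0.06   -0.03   -0.02    0.97   -0.02   -0.05   -0.10]
  [ -0.03   -0.03   -0.10   -0.08   -0.05    0.97   -0.09   -0.01]
  [ -0.10   -0.08   -0.06   -0.07   -0.09   -0.08    0.92   -0.10]
  [ -0.01   -0.06   -0.08   -0.08   -0.02   -0.08   -0.02    0.91]
Leontief inverse L = M⁻¹:
  [  1.0521    0.1454    0.0789    0.0591    0.0994    0.0830    0.1239    0.0971]
  [  0.1314    1.0900    0.1504    0.1431    0.1037    0.1093    0.0594    0.0830]
  [  0.1197    0.1343    1.1005    0.1310    0.1107    0.1063    0.0476    0.0802]
  [  0.0814    0.1444    0.0991    1.1299    0.0719    0.1421    0.0579    0.1525]
  [  0.0717    0.1020    0.0724    0.0630    1.0621    0.0597    0.0781    0.1426]
  [  0.0746    0.0852    0.1464    0.1311    0.0930    1.0779    0.1254    0.0620]
  [  0.1587    0.1598    0.1353    0.1458    0.1509    0.1499    1.1373    0.1777]
  [  0.0495    0.1112    0.1337    0.1370    0.0588    0.1293    0.0523    1.1384]
Total output x = L · d:
  x_0 = 1.0521·75 + 0.1454·78 + 0.0789·60 + 0.0591·30 + 0.0994·76 + 0.0830·19 + 0.1239·82 + 0.0971·71 = 122.9401
  x_1 = 0.1314·75 + 1.0900·78 + 0.1504·60 + 0.1431·30 + 0.1037·76 + 0.1093·19 + 0.0594·82 + 0.0830·71 = 128.9080
  x_2 = 0.1197·75 + 0.1343·78 + 1.1005·60 + 0.1310·30 + 0.1107·76 + 0.1063·19 + 0.0476·82 + 0.0802·71 = 109.4510
  x_3 = 0.0814·75 + 0.1444·78 + 0.0991·60 + 1.1299·30 + 0.0719·76 + 0.1421·19 + 0.0579·82 + 0.1525·71 = 80.9461
  x_4 = 0.0717·75 + 0.1020·78 + 0.0724·60 + 0.0630·30 + 1.0621·76 + 0.0597·19 + 0.0781·82 + 0.1426·71 = 117.9453
  x_5 = 0.0746·75 + 0.0852·78 + 0.1464·60 + 0.1311·30 + 0.0930·76 + 1.0779·19 + 0.1254·82 + 0.0620·71 = 67.1893
  x_6 = 0.1587·75 + 0.1598·78 + 0.1353·60 + 0.1458·30 + 0.1509·76 + 0.1499·19 + 1.1373·82 + 0.1777·71 = 157.0503
  x_7 = 0.0495·75 + 0.1112·78 + 0.1337·60 + 0.1370·30 + 0.0588·76 + 0.1293·19 + 0.0523·82 + 1.1384·71 = 116.5612

122.9401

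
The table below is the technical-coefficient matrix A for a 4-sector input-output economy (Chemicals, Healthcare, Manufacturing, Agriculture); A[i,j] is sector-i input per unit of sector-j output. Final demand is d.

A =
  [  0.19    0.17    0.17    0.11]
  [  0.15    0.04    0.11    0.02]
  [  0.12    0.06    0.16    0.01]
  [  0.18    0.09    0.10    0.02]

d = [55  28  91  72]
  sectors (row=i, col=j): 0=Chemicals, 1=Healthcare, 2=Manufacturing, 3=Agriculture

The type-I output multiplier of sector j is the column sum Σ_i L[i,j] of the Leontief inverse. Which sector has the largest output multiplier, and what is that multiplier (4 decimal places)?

Form M = I − A:
  [  0.81   -0.17   -0.17   -0.11]
  [ -0.15    0.96   -0.11   -0.02]
  [ -0.12   -0.06    0.84   -0.01]
  [ -0.18   -0.09   -0.10    0.98]
Leontief inverse L = M⁻¹:
  [  1.3719    0.2791    0.3336    0.1631]
  [  0.2454    1.1025    0.2002    0.0521]
  [  0.2170    0.1206    1.2549    0.0396]
  [  0.2967    0.1648    0.2077    1.0592]
Total output x = L · d:
  x_0 = 1.3719·55 + 0.2791·28 + 0.3336·91 + 0.1631·72 = 125.3710
  x_1 = 0.2454·55 + 1.1025·28 + 0.2002·91 + 0.0521·72 = 66.3413
  x_2 = 0.2170·55 + 0.1206·28 + 1.2549·91 + 0.0396·72 = 132.3642
  x_3 = 0.2967·55 + 0.1648·28 + 0.2077·91 + 1.0592·72 = 116.0958
Output multipliers (column sums of L):
  Chemicals: 2.1310
  Healthcare: 1.6670
  Manufacturing: 1.9965
  Agriculture: 1.3140

Chemicals (2.1310)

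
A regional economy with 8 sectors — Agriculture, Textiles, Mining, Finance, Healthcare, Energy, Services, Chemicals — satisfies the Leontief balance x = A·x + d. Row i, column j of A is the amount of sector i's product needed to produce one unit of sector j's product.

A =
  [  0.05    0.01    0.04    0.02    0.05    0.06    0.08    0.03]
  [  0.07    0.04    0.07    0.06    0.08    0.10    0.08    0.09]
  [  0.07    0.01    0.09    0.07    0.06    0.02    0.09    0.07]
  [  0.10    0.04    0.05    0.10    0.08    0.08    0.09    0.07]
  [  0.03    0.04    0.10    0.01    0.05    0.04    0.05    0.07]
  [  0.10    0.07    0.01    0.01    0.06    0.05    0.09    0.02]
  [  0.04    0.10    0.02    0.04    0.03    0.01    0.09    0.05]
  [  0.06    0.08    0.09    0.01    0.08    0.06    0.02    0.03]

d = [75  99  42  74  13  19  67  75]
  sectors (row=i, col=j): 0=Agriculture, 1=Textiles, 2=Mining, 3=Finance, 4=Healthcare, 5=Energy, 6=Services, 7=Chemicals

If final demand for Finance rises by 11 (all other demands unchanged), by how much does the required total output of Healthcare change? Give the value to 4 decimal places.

Form M = I − A:
  [  0.95   -0.01   -0.04   -0.02   -0.05   -0.06   -0.08   -0.03]
  [ -0.07    0.96   -0.07   -0.06   -0.08   -0.10   -0.08   -0.09]
  [ -0.07   -0.01    0.91   -0.07   -0.06   -0.02   -0.09   -0.07]
  [ -0.10   -0.04   -0.05    0.90   -0.08   -0.08   -0.09   -0.07]
  [ -0.03   -0.04   -0.10   -0.01    0.95   -0.04   -0.05   -0.07]
  [ -0.10   -0.07   -0.01   -0.01   -0.06    0.95   -0.09   -0.02]
  [ -0.04   -0.10   -0.02   -0.04   -0.03   -0.01    0.91   -0.05]
  [ -0.06   -0.08   -0.09   -0.01   -0.08   -0.06   -0.02    0.97]
Leontief inverse L = M⁻¹:
  [  1.0860    0.0415    0.0719    0.0406    0.0830    0.0865    0.1247    0.0598]
  [  0.1366    1.0938    0.1305    0.0979    0.1424    0.1515    0.1567    0.1437]
  [  0.1225    0.0521    1.1416    0.1050    0.1101    0.0596    0.1531    0.1156]
  [  0.1694    0.0948    0.1111    1.1420    0.1447    0.1351    0.1712    0.1265]
  [  0.0730    0.0740    0.1445    0.0364    1.0917    0.0723    0.1003    0.1076]
  [  0.1422    0.1066    0.0481    0.0342    0.1004    1.0861    0.1442    0.0573]
  [  0.0828    0.1372    0.0604    0.0687    0.0721    0.0474    1.1416    0.0896]
  [  0.1081    0.1141    0.1384    0.0386    0.1263    0.0989    0.0773    1.0728]
Total output x = L · d:
  x_0 = 1.0860·75 + 0.0415·99 + 0.0719·42 + 0.0406·74 + 0.0830·13 + 0.0865·19 + 0.1247·67 + 0.0598·75 = 107.1358
  x_1 = 0.1366·75 + 1.0938·99 + 0.1305·42 + 0.0979·74 + 0.1424·13 + 0.1515·19 + 0.1567·67 + 0.1437·75 = 157.2684
  x_2 = 0.1225·75 + 0.0521·99 + 1.1416·42 + 0.1050·74 + 0.1101·13 + 0.0596·19 + 0.1531·67 + 0.1156·75 = 91.5560
  x_3 = 0.1694·75 + 0.0948·99 + 0.1111·42 + 1.1420·74 + 0.1447·13 + 0.1351·19 + 0.1712·67 + 0.1265·75 = 136.6645
  x_4 = 0.0730·75 + 0.0740·99 + 0.1445·42 + 0.0364·74 + 1.0917·13 + 0.0723·19 + 0.1003·67 + 0.1076·75 = 51.9198
  x_5 = 0.1422·75 + 0.1066·99 + 0.0481·42 + 0.0342·74 + 0.1004·13 + 1.0861·19 + 0.1442·67 + 0.0573·75 = 61.6701
  x_6 = 0.0828·75 + 0.1372·99 + 0.0604·42 + 0.0687·74 + 0.0721·13 + 0.0474·19 + 1.1416·67 + 0.0896·75 = 112.4682
  x_7 = 0.1081·75 + 0.1141·99 + 0.1384·42 + 0.0386·74 + 0.1263·13 + 0.0989·19 + 0.0773·67 + 1.0728·75 = 117.2366
Δx_4 = L[4,3] · Δd_3 = 0.0364 · 11 = 0.4002

0.4002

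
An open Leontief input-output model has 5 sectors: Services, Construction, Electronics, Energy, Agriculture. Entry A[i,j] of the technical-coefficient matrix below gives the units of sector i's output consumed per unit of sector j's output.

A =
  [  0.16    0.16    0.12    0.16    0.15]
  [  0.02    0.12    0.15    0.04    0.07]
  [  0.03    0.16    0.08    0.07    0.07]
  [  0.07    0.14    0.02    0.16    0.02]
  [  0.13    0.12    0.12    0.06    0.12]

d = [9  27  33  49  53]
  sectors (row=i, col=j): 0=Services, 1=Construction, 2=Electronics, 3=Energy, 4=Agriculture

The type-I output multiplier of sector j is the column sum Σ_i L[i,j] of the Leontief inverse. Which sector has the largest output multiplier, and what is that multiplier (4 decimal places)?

Construction (2.3746)

Form M = I − A:
  [  0.84   -0.16   -0.12   -0.16   -0.15]
  [ -0.02    0.88   -0.15   -0.04   -0.07]
  [ -0.03   -0.16    0.92   -0.07   -0.07]
  [ -0.07   -0.14   -0.02    0.84   -0.02]
  [ -0.13   -0.12   -0.12   -0.06    0.88]
Leontief inverse L = M⁻¹:
  [  1.2766    0.3666    0.2687    0.3027    0.2750]
  [  0.0654    1.2227    0.2268    0.0988    0.1287]
  [  0.0789    0.2642    1.1602    0.1336    0.1298]
  [  0.1243    0.2472    0.0934    1.2392    0.0764]
  [  0.2167    0.2738    0.2352    0.1609    1.2175]
Total output x = L · d:
  x_0 = 1.2766·9 + 0.3666·27 + 0.2687·33 + 0.3027·49 + 0.2750·53 = 59.6625
  x_1 = 0.0654·9 + 1.2227·27 + 0.2268·33 + 0.0988·49 + 0.1287·53 = 52.7480
  x_2 = 0.0789·9 + 0.2642·27 + 1.1602·33 + 0.1336·49 + 0.1298·53 = 59.5551
  x_3 = 0.1243·9 + 0.2472·27 + 0.0934·33 + 1.2392·49 + 0.0764·53 = 75.6458
  x_4 = 0.2167·9 + 0.2738·27 + 0.2352·33 + 0.1609·49 + 1.2175·53 = 89.5128
Output multipliers (column sums of L):
  Services: 1.7619
  Construction: 2.3746
  Electronics: 1.9844
  Energy: 1.9351
  Agriculture: 1.8274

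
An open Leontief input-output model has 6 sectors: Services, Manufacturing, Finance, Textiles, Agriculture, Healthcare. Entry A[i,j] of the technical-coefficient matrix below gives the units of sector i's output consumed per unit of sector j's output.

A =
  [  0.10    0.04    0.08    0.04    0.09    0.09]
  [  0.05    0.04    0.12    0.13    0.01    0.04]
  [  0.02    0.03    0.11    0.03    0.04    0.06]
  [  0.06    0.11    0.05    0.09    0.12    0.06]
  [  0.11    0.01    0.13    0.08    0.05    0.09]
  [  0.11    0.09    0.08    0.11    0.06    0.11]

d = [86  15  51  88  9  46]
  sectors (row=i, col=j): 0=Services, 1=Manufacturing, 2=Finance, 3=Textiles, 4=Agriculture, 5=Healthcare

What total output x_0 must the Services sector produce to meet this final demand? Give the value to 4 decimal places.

125.8582

Form M = I − A:
  [  0.90   -0.04   -0.08   -0.04   -0.09   -0.09]
  [ -0.05    0.96   -0.12   -0.13   -0.01   -0.04]
  [ -0.02   -0.03    0.89   -0.03   -0.04   -0.06]
  [ -0.06   -0.11   -0.05    0.91   -0.12   -0.06]
  [ -0.11   -0.01   -0.13   -0.08    0.95   -0.09]
  [ -0.11   -0.09   -0.08   -0.11   -0.06    0.89]
Leontief inverse L = M⁻¹:
  [  1.1612    0.0802    0.1547    0.0982    0.1394    0.1522]
  [  0.0937    1.0807    0.1804    0.1800    0.0561    0.0880]
  [  0.0536    0.0559    1.1585    0.0664    0.0690    0.0975]
  [  0.1255    0.1560    0.1342    1.1615    0.1738    0.1246]
  [  0.1709    0.0554    0.2059    0.1381    1.1053    0.1547]
  [  0.1848    0.1472    0.1720    0.1892    0.1251    1.1859]
Total output x = L · d:
  x_0 = 1.1612·86 + 0.0802·15 + 0.1547·51 + 0.0982·88 + 0.1394·9 + 0.1522·46 = 125.8582
  x_1 = 0.0937·86 + 1.0807·15 + 0.1804·51 + 0.1800·88 + 0.0561·9 + 0.0880·46 = 53.8587
  x_2 = 0.0536·86 + 0.0559·15 + 1.1585·51 + 0.0664·88 + 0.0690·9 + 0.0975·46 = 75.4823
  x_3 = 0.1255·86 + 0.1560·15 + 0.1342·51 + 1.1615·88 + 0.1738·9 + 0.1246·46 = 129.4851
  x_4 = 0.1709·86 + 0.0554·15 + 0.2059·51 + 0.1381·88 + 1.1053·9 + 0.1547·46 = 55.2448
  x_5 = 0.1848·86 + 0.1472·15 + 0.1720·51 + 0.1892·88 + 0.1251·9 + 1.1859·46 = 99.2004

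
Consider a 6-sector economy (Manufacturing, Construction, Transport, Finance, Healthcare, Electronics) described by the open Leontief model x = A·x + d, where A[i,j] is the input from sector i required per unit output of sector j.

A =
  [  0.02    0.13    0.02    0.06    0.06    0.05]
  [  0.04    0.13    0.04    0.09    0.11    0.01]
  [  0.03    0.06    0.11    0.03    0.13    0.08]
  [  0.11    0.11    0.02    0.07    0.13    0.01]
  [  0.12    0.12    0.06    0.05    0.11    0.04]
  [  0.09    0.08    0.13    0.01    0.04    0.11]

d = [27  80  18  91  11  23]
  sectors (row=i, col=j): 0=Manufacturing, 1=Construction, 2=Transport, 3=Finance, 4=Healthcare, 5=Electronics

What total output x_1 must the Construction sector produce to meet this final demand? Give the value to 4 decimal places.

Form M = I − A:
  [  0.98   -0.13   -0.02   -0.06   -0.06   -0.05]
  [ -0.04    0.87   -0.04   -0.09   -0.11   -0.01]
  [ -0.03   -0.06    0.89   -0.03   -0.13   -0.08]
  [ -0.11   -0.11   -0.02    0.93   -0.13   -0.01]
  [ -0.12   -0.12   -0.06   -0.05    0.89   -0.04]
  [ -0.09   -0.08   -0.13   -0.01   -0.04    0.89]
Leontief inverse L = M⁻¹:
  [  1.0626    0.1982    0.0539    0.0968    0.1214    0.0733]
  [  0.0939    1.2156    0.0778    0.1368    0.1895    0.0360]
  [  0.0860    0.1420    1.1653    0.0694    0.2092    0.1214]
  [  0.1649    0.2026    0.0578    1.1191    0.2098    0.0387]
  [  0.1772    0.2189    0.1080    0.1013    1.1966    0.0770]
  [  0.1383    0.1622    0.1882    0.0493    0.1160    1.1559]
Total output x = L · d:
  x_0 = 1.0626·27 + 0.1982·80 + 0.0539·18 + 0.0968·91 + 0.1214·11 + 0.0733·23 = 57.3482
  x_1 = 0.0939·27 + 1.2156·80 + 0.0778·18 + 0.1368·91 + 0.1895·11 + 0.0360·23 = 116.5402
  x_2 = 0.0860·27 + 0.1420·80 + 1.1653·18 + 0.0694·91 + 0.2092·11 + 0.1214·23 = 46.0685
  x_3 = 0.1649·27 + 0.2026·80 + 0.0578·18 + 1.1191·91 + 0.2098·11 + 0.0387·23 = 126.7355
  x_4 = 0.1772·27 + 0.2189·80 + 0.1080·18 + 0.1013·91 + 1.1966·11 + 0.0770·23 = 48.3880
  x_5 = 0.1383·27 + 0.1622·80 + 0.1882·18 + 0.0493·91 + 0.1160·11 + 1.1559·23 = 52.4453

116.5402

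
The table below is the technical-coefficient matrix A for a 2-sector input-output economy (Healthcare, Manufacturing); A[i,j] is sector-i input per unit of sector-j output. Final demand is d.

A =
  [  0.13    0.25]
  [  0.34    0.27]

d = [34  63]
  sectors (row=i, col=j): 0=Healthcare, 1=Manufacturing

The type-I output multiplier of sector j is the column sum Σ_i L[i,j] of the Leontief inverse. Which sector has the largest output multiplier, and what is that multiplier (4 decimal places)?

Manufacturing (2.0360)

Form M = I − A:
  [  0.87   -0.25]
  [ -0.34    0.73]
Leontief inverse L = M⁻¹:
  [  1.3270    0.4545]
  [  0.6181    1.5815]
Total output x = L · d:
  x_0 = 1.3270·34 + 0.4545·63 = 73.7502
  x_1 = 0.6181·34 + 1.5815·63 = 120.6508
Output multipliers (column sums of L):
  Healthcare: 1.9451
  Manufacturing: 2.0360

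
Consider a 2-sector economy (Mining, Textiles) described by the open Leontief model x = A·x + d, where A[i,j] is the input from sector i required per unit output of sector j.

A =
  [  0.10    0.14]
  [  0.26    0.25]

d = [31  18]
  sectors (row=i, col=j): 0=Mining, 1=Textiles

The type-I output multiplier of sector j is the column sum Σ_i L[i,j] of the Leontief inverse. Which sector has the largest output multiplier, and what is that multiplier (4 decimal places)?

Form M = I − A:
  [  0.90   -0.14]
  [ -0.26    0.75]
Leontief inverse L = M⁻¹:
  [  1.1744    0.2192]
  [  0.4071    1.4093]
Total output x = L · d:
  x_0 = 1.1744·31 + 0.2192·18 = 40.3539
  x_1 = 0.4071·31 + 1.4093·18 = 37.9894
Output multipliers (column sums of L):
  Mining: 1.5816
  Textiles: 1.6286

Textiles (1.6286)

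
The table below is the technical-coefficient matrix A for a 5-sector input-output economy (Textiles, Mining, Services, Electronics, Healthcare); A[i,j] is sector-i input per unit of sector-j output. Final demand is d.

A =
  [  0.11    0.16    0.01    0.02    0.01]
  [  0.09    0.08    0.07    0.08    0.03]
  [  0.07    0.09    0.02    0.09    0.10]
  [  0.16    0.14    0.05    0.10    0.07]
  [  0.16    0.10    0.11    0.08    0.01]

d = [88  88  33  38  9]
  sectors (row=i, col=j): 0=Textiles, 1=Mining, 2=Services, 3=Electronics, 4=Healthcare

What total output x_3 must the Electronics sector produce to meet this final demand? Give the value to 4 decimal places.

91.6228

Form M = I − A:
  [  0.89   -0.16   -0.01   -0.02   -0.01]
  [ -0.09    0.92   -0.07   -0.08   -0.03]
  [ -0.07   -0.09    0.98   -0.09   -0.10]
  [ -0.16   -0.14   -0.05    0.90   -0.07]
  [ -0.16   -0.10   -0.11   -0.08    0.99]
Leontief inverse L = M⁻¹:
  [  1.1616    0.2156    0.0327    0.0505    0.0251]
  [  0.1549    1.1474    0.0958    0.1199    0.0545]
  [  0.1454    0.1621    1.0540    0.1339    0.1223]
  [  0.2574    0.2405    0.0901    1.1562    0.1007]
  [  0.2403    0.1882    0.1393    0.1286    1.0414]
Total output x = L · d:
  x_0 = 1.1616·88 + 0.2156·88 + 0.0327·33 + 0.0505·38 + 0.0251·9 = 124.4135
  x_1 = 0.1549·88 + 1.1474·88 + 0.0958·33 + 0.1199·38 + 0.0545·9 = 122.8106
  x_2 = 0.1454·88 + 0.1621·88 + 1.0540·33 + 0.1339·38 + 0.1223·9 = 68.0250
  x_3 = 0.2574·88 + 0.2405·88 + 0.0901·33 + 1.1562·38 + 0.1007·9 = 91.6228
  x_4 = 0.2403·88 + 0.1882·88 + 0.1393·33 + 0.1286·38 + 1.0414·9 = 56.5655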